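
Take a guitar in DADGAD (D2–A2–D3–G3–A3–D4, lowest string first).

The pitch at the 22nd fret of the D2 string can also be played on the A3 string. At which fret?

D2 at fret 22 is D2 + 22 semitones = C4.
The open A3 string is 19 semitones above the open D2, so the same pitch on the A3 string lies at fret 22 − 19 = 3.

3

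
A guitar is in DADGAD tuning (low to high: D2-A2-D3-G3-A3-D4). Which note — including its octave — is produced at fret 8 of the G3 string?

D#4

Each fret is one semitone, so G3 + 8 = D#4.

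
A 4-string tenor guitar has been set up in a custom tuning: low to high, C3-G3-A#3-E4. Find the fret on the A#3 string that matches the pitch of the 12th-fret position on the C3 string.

Fret 12 on C3 is MIDI 48 + 12 = 60 (C4). On the A#3 string (open MIDI 58), that pitch is 60 − 58 = fret 2.

2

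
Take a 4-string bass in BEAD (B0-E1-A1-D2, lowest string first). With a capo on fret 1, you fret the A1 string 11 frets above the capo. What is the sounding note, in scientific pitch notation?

The capo raises the open A1 by 1 semitone to A#1; fretting 11 more gives A1 + 1 + 11 = A1 + 12 semitones = A2.

A2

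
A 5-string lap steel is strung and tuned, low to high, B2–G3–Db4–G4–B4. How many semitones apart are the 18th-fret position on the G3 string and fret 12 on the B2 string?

G3 at fret 18 → Db5 (MIDI 73); B2 at fret 12 → B3 (MIDI 59).
73 − 59 = 14, so the two pitches are 14 semitones apart, with Db5 the higher.

14 semitones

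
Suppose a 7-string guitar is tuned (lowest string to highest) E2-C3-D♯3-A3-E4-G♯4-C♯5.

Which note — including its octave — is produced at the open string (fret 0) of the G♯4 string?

G♯4

Fret 0 is the open string itself, so the pitch is just G♯4.
(Equivalently spelled A♭4.)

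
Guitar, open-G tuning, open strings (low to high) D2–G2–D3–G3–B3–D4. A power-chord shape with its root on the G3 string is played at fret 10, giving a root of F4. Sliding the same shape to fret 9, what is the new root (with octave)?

Moving from fret 10 to fret 9 shifts the root by -1 semitone.
F4 down 1 semitone is E4.

E4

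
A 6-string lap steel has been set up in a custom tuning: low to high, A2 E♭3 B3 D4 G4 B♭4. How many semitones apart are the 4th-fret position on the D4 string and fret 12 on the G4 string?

D4 at fret 4 → G♭4 (MIDI 66); G4 at fret 12 → G5 (MIDI 79).
66 − 79 = -13, so the two pitches are 13 semitones apart, with G5 the higher.

13 semitones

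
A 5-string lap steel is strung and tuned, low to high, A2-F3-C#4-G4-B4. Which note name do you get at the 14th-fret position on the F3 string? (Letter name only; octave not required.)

F3 is MIDI 53. Adding 14 gives 67; 67 mod 12 = 7, i.e. G.

G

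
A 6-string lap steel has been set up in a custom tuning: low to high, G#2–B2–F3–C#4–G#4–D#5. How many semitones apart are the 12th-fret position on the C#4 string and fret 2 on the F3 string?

18 semitones

C#4 at fret 12 → C#5 (MIDI 73); F3 at fret 2 → G3 (MIDI 55).
73 − 55 = 18, so the two pitches are 18 semitones apart, with C#5 the higher.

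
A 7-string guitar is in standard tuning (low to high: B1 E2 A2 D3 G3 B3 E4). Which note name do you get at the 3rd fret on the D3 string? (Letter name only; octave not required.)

F

D3 is MIDI 50. Adding 3 gives 53; 53 mod 12 = 5, i.e. F.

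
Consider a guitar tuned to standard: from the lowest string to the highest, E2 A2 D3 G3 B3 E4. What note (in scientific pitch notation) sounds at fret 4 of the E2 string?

G#2

E2 is MIDI 40. Adding 4 gives 44, which is G#2.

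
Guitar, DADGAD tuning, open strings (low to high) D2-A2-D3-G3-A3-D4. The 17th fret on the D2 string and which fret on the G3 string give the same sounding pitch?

0

Fret 17 on D2 is MIDI 38 + 17 = 55 (G3). On the G3 string (open MIDI 55), that pitch is 55 − 55 = fret 0.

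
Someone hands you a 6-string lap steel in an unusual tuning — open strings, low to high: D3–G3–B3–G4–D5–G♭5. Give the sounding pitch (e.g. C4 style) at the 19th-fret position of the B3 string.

B3 is MIDI 59. Adding 19 gives 78, which is G♭5.
(Equivalently spelled F♯5.)

G♭5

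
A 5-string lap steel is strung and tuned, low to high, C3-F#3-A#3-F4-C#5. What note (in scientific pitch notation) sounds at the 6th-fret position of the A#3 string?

A#3 is MIDI 58. Adding 6 gives 64, which is E4.

E4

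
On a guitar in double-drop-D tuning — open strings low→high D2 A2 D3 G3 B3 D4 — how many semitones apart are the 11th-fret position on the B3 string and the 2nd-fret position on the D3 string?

B3 at fret 11 → A#4 (MIDI 70); D3 at fret 2 → E3 (MIDI 52).
70 − 52 = 18, so the two pitches are 18 semitones apart, with A#4 the higher.

18 semitones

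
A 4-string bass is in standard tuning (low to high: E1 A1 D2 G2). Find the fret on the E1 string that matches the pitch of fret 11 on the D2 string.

Fret 11 on D2 is MIDI 38 + 11 = 49 (C♯3). On the E1 string (open MIDI 28), that pitch is 49 − 28 = fret 21.

21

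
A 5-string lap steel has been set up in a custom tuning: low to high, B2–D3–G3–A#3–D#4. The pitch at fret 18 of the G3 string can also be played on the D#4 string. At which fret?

G3 at fret 18 is G3 + 18 semitones = C#5.
The open D#4 string is 8 semitones above the open G3, so the same pitch on the D#4 string lies at fret 18 − 8 = 10.

10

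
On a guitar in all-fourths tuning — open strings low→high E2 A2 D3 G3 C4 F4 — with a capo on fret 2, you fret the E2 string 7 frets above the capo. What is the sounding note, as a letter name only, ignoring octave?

C♯

The capo raises the open E2 by 2 semitones to F♯2; fretting 7 more gives E2 + 2 + 7 = E2 + 9 semitones, landing on C♯.
(Also written D♭.)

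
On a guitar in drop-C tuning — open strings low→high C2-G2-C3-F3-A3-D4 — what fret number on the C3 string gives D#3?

D#3 is 3 semitones above the open C3 (C–C#–D–D#), so it sits at fret 3.

3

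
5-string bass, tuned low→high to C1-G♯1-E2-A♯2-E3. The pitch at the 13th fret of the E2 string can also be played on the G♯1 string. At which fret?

21

Fret 13 on E2 is MIDI 40 + 13 = 53 (F3). On the G♯1 string (open MIDI 32), that pitch is 53 − 32 = fret 21.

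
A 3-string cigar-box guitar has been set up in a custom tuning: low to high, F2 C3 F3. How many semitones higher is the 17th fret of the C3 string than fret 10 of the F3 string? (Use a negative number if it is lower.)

C3 at fret 17 → F4 (MIDI 65); F3 at fret 10 → Eb4 (MIDI 63).
65 − 63 = 2, so the two pitches are 2 semitones apart.

2 semitones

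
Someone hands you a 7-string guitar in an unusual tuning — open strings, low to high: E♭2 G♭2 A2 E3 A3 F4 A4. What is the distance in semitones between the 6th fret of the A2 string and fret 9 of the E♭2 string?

A2 at fret 6 → E♭3 (MIDI 51); E♭2 at fret 9 → C3 (MIDI 48).
51 − 48 = 3, so the two pitches are 3 semitones apart, with E♭3 the higher.

3 semitones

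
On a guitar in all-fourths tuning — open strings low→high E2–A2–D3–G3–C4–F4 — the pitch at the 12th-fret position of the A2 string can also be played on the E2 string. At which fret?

Fret 12 on A2 is MIDI 45 + 12 = 57 (A3). On the E2 string (open MIDI 40), that pitch is 57 − 40 = fret 17.

17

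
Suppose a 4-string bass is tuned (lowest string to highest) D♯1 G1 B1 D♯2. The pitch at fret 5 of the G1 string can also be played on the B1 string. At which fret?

1

G1 at fret 5 is G1 + 5 semitones = C2.
The open B1 string is 4 semitones above the open G1, so the same pitch on the B1 string lies at fret 5 − 4 = 1.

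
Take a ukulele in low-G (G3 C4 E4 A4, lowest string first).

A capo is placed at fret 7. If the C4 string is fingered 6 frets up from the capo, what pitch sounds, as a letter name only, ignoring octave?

C#

The capo raises the open C4 by 7 semitones to G4; fretting 6 more gives C4 + 7 + 6 = C4 + 13 semitones, landing on C#.
(Also written Db.)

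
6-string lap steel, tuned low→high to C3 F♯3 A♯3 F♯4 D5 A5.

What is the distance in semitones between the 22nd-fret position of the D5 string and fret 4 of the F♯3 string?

38 semitones

D5 at fret 22 → C7 (MIDI 96); F♯3 at fret 4 → A♯3 (MIDI 58).
96 − 58 = 38, so the two pitches are 38 semitones apart, with C7 the higher.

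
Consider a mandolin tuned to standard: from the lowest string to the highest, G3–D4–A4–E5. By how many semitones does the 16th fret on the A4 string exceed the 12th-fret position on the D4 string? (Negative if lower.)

A4 at fret 16 → C#6 (MIDI 85); D4 at fret 12 → D5 (MIDI 74).
85 − 74 = 11, so the two pitches are 11 semitones apart.

11 semitones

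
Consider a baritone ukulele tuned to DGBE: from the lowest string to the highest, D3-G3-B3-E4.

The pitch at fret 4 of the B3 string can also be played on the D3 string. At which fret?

Fret 4 on B3 is MIDI 59 + 4 = 63 (D#4). On the D3 string (open MIDI 50), that pitch is 63 − 50 = fret 13.

13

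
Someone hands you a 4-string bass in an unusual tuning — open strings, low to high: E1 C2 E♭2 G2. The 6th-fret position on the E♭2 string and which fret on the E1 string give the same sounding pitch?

E♭2 at fret 6 is E♭2 + 6 semitones = A2.
The open E1 string is 11 semitones below the open E♭2, so the same pitch on the E1 string lies at fret 6 + 11 = 17.

17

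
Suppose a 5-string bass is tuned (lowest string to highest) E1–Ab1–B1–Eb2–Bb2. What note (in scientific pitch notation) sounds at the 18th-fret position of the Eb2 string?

A3

The open Eb2 string plus 18 semitones: Eb–E–F–Gb–…–G–Ab–A.
The walk passes from B into C once, so the octave number goes from 2 to 3.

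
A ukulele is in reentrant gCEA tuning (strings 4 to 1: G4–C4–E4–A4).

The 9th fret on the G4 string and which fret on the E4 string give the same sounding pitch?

12

G4 at fret 9 is G4 + 9 semitones = E5.
The open E4 string is 3 semitones below the open G4, so the same pitch on the E4 string lies at fret 9 + 3 = 12.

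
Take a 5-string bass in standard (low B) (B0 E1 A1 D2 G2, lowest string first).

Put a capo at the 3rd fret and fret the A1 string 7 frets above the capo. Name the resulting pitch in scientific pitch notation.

G2

The capo raises the open A1 by 3 semitones to C2; fretting 7 more gives A1 + 3 + 7 = A1 + 10 semitones = G2.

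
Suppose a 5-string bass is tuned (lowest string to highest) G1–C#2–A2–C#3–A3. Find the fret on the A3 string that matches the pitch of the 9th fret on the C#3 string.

C#3 at fret 9 is C#3 + 9 semitones = A#3.
The open A3 string is 8 semitones above the open C#3, so the same pitch on the A3 string lies at fret 9 − 8 = 1.

1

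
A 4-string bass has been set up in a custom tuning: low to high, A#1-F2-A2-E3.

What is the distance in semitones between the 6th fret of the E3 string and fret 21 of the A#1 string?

3 semitones

E3 at fret 6 → A#3 (MIDI 58); A#1 at fret 21 → G3 (MIDI 55).
58 − 55 = 3, so the two pitches are 3 semitones apart, with A#3 the higher.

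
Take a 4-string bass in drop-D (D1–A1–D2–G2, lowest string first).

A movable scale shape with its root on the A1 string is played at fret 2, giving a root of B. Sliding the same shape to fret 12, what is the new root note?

Moving from fret 2 to fret 12 shifts the root by 10 semitones.
B up 10 semitones is A.

A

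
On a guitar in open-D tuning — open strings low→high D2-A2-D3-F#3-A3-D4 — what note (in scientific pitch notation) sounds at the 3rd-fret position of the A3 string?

The open A3 string plus 3 semitones: A–A#–B–C.
The walk passes from B into C once, so the octave number goes from 3 to 4.

C4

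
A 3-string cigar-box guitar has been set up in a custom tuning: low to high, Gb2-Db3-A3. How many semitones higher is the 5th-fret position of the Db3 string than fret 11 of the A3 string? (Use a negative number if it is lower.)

Db3 at fret 5 → Gb3 (MIDI 54); A3 at fret 11 → Ab4 (MIDI 68).
54 − 68 = -14, so the two pitches are 14 semitones apart.

-14 semitones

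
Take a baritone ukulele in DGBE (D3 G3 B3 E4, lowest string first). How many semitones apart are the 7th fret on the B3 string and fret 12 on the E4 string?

B3 at fret 7 → F#4 (MIDI 66); E4 at fret 12 → E5 (MIDI 76).
66 − 76 = -10, so the two pitches are 10 semitones apart, with E5 the higher.

10 semitones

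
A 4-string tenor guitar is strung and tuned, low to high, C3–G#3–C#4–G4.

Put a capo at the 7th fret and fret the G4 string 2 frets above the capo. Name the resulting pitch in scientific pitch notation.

E5

The capo raises the open G4 by 7 semitones to D5; fretting 2 more gives G4 + 7 + 2 = G4 + 9 semitones = E5.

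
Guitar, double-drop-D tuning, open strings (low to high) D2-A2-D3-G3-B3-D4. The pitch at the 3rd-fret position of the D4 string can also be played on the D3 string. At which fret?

Fret 3 on D4 is MIDI 62 + 3 = 65 (F4). On the D3 string (open MIDI 50), that pitch is 65 − 50 = fret 15.

15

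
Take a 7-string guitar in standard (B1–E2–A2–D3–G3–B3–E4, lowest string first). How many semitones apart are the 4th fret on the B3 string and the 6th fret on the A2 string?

B3 at fret 4 → D#4 (MIDI 63); A2 at fret 6 → D#3 (MIDI 51).
63 − 51 = 12, so the two pitches are 12 semitones apart, with D#4 the higher.

12 semitones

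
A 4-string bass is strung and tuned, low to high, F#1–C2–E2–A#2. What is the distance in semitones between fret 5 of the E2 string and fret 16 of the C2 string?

E2 at fret 5 → A2 (MIDI 45); C2 at fret 16 → E3 (MIDI 52).
45 − 52 = -7, so the two pitches are 7 semitones apart, with E3 the higher.

7 semitones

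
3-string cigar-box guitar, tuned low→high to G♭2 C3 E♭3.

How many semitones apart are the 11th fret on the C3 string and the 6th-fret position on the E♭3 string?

2 semitones

C3 at fret 11 → B3 (MIDI 59); E♭3 at fret 6 → A3 (MIDI 57).
59 − 57 = 2, so the two pitches are 2 semitones apart, with B3 the higher.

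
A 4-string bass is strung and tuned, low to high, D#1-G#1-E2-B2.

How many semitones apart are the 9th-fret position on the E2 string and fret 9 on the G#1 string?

8 semitones

E2 at fret 9 → C#3 (MIDI 49); G#1 at fret 9 → F2 (MIDI 41).
49 − 41 = 8, so the two pitches are 8 semitones apart, with C#3 the higher.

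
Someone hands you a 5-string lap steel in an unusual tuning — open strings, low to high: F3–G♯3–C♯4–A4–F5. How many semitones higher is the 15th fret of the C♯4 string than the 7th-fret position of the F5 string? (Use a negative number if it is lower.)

-8 semitones

C♯4 at fret 15 → E5 (MIDI 76); F5 at fret 7 → C6 (MIDI 84).
76 − 84 = -8, so the two pitches are 8 semitones apart.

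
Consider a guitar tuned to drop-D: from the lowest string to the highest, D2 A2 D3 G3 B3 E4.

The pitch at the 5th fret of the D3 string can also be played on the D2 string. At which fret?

Fret 5 on D3 is MIDI 50 + 5 = 55 (G3). On the D2 string (open MIDI 38), that pitch is 55 − 38 = fret 17.

17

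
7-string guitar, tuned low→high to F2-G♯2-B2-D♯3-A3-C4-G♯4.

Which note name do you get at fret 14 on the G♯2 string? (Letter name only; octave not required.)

The open G♯2 string plus 14 semitones: G#–A–A#–B–…–G#–A–A#.

A♯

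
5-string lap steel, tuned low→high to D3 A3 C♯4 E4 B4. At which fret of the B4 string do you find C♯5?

C♯5 is 2 semitones above the open B4 (B–C–C#), so it sits at fret 2.

2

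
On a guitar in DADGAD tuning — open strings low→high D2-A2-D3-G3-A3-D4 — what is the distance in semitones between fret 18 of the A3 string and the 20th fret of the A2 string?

A3 at fret 18 → D♯5 (MIDI 75); A2 at fret 20 → F4 (MIDI 65).
75 − 65 = 10, so the two pitches are 10 semitones apart, with D♯5 the higher.

10 semitones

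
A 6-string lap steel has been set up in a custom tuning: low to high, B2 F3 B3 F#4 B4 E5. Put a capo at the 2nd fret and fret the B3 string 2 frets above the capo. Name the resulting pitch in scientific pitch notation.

D#4

The capo raises the open B3 by 2 semitones to C#4; fretting 2 more gives B3 + 2 + 2 = B3 + 4 semitones = D#4.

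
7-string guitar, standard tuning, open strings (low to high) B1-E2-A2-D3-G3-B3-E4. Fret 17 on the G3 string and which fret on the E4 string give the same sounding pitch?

8

Fret 17 on G3 is MIDI 55 + 17 = 72 (C5). On the E4 string (open MIDI 64), that pitch is 72 − 64 = fret 8.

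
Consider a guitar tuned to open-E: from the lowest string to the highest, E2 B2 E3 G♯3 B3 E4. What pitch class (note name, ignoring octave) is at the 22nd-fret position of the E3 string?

D

E3 is MIDI 52. Adding 22 gives 74; 74 mod 12 = 2, i.e. D.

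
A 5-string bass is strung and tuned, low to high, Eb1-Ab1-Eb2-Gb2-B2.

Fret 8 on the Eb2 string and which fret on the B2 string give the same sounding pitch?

0

Eb2 at fret 8 is Eb2 + 8 semitones = B2.
The open B2 string is 8 semitones above the open Eb2, so the same pitch on the B2 string lies at fret 8 − 8 = 0.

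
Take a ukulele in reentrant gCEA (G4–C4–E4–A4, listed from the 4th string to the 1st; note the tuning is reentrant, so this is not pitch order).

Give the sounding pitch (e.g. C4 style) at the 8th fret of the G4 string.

D#5

Each fret is one semitone, so G4 + 8 = D#5.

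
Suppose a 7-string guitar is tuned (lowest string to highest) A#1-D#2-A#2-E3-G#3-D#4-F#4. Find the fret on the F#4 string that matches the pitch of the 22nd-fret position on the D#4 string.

19

Fret 22 on D#4 is MIDI 63 + 22 = 85 (C#6). On the F#4 string (open MIDI 66), that pitch is 85 − 66 = fret 19.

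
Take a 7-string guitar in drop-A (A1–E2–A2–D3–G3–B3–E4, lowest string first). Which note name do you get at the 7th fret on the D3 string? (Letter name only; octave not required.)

The open D3 string plus 7 semitones: D–D#–E–F–F#–G–G#–A.

A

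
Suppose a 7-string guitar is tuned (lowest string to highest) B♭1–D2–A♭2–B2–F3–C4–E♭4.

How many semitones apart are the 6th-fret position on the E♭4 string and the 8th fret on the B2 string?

E♭4 at fret 6 → A4 (MIDI 69); B2 at fret 8 → G3 (MIDI 55).
69 − 55 = 14, so the two pitches are 14 semitones apart, with A4 the higher.

14 semitones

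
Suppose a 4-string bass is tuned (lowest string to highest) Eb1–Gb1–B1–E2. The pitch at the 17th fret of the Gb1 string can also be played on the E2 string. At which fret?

Gb1 at fret 17 is Gb1 + 17 semitones = B2.
The open E2 string is 10 semitones above the open Gb1, so the same pitch on the E2 string lies at fret 17 − 10 = 7.

7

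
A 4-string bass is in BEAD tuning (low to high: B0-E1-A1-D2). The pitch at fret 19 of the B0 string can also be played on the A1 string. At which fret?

9

B0 at fret 19 is B0 + 19 semitones = F#2.
The open A1 string is 10 semitones above the open B0, so the same pitch on the A1 string lies at fret 19 − 10 = 9.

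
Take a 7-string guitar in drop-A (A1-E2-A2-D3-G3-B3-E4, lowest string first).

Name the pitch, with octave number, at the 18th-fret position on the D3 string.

Each fret is one semitone, so D3 + 18 = G♯4.

G♯4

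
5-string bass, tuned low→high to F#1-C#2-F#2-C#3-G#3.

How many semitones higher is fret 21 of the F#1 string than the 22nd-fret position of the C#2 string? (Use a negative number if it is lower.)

F#1 at fret 21 → D#3 (MIDI 51); C#2 at fret 22 → B3 (MIDI 59).
51 − 59 = -8, so the two pitches are 8 semitones apart.

-8 semitones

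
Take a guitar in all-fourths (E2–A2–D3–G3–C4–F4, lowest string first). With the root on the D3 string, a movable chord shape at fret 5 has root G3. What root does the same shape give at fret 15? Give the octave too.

Moving from fret 5 to fret 15 shifts the root by 10 semitones.
G3 up 10 semitones is F4.

F4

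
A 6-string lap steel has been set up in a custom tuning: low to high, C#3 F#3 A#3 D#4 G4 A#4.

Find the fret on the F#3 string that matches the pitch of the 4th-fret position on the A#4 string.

20

A#4 at fret 4 is A#4 + 4 semitones = D5.
The open F#3 string is 16 semitones below the open A#4, so the same pitch on the F#3 string lies at fret 4 + 16 = 20.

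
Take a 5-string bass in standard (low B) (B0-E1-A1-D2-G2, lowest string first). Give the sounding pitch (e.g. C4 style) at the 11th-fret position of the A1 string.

G♯2

The open A1 string plus 11 semitones: A–A#–B–C–…–F#–G–G#.
The walk passes from B into C once, so the octave number goes from 1 to 2.
(Equivalently spelled A♭2.)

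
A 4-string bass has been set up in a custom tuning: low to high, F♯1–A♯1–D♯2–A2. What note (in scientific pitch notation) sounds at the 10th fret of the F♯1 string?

E2

F♯1 is MIDI 30. Adding 10 gives 40, which is E2.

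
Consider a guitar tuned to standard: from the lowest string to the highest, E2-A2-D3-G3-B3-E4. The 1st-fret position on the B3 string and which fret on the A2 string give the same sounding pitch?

Fret 1 on B3 is MIDI 59 + 1 = 60 (C4). On the A2 string (open MIDI 45), that pitch is 60 − 45 = fret 15.

15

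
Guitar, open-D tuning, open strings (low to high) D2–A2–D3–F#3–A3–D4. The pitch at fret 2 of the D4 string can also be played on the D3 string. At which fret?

14

Fret 2 on D4 is MIDI 62 + 2 = 64 (E4). On the D3 string (open MIDI 50), that pitch is 64 − 50 = fret 14.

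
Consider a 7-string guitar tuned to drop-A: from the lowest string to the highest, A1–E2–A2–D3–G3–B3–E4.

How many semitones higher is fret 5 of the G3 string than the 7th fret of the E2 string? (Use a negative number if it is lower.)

13 semitones

G3 at fret 5 → C4 (MIDI 60); E2 at fret 7 → B2 (MIDI 47).
60 − 47 = 13, so the two pitches are 13 semitones apart.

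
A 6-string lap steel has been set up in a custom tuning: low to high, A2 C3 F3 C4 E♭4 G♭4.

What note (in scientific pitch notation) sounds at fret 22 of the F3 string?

F3 is MIDI 53. Adding 22 gives 75, which is E♭5.

E♭5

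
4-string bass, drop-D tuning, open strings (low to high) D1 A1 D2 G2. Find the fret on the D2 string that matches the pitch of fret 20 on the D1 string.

Fret 20 on D1 is MIDI 26 + 20 = 46 (A♯2). On the D2 string (open MIDI 38), that pitch is 46 − 38 = fret 8.

8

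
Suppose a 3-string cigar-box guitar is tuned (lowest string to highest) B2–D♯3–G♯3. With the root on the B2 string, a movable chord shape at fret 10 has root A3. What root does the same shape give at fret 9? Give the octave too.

Moving from fret 10 to fret 9 shifts the root by -1 semitone.
A3 down 1 semitone is G♯3.

G♯3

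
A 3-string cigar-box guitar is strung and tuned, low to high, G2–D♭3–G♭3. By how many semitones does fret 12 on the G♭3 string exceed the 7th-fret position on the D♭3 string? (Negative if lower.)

10 semitones

G♭3 at fret 12 → G♭4 (MIDI 66); D♭3 at fret 7 → A♭3 (MIDI 56).
66 − 56 = 10, so the two pitches are 10 semitones apart.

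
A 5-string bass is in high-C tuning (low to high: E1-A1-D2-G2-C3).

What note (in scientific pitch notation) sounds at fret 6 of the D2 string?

G#2

D2 is MIDI 38. Adding 6 gives 44, which is G#2.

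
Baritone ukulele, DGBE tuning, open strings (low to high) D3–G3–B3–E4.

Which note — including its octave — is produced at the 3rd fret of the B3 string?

Each fret is one semitone, so B3 + 3 = D4.

D4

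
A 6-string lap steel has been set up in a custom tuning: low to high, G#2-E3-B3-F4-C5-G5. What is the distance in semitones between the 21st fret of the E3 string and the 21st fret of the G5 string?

27 semitones

E3 at fret 21 → C#5 (MIDI 73); G5 at fret 21 → E7 (MIDI 100).
73 − 100 = -27, so the two pitches are 27 semitones apart, with E7 the higher.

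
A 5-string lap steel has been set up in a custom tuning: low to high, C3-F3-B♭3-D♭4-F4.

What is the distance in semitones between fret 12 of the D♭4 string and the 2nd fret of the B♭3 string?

D♭4 at fret 12 → D♭5 (MIDI 73); B♭3 at fret 2 → C4 (MIDI 60).
73 − 60 = 13, so the two pitches are 13 semitones apart, with D♭5 the higher.

13 semitones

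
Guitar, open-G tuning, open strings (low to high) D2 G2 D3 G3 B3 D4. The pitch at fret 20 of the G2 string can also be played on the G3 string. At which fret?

Fret 20 on G2 is MIDI 43 + 20 = 63 (D#4). On the G3 string (open MIDI 55), that pitch is 63 − 55 = fret 8.

8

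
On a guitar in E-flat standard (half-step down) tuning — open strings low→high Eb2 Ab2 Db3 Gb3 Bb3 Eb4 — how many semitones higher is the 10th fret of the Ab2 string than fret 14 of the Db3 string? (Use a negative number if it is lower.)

-9 semitones

Ab2 at fret 10 → Gb3 (MIDI 54); Db3 at fret 14 → Eb4 (MIDI 63).
54 − 63 = -9, so the two pitches are 9 semitones apart.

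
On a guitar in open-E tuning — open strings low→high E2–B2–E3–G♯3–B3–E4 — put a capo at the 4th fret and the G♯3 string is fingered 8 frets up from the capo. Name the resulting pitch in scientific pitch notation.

G♯4

The capo raises the open G♯3 by 4 semitones to C4; fretting 8 more gives G♯3 + 4 + 8 = G♯3 + 12 semitones = G♯4.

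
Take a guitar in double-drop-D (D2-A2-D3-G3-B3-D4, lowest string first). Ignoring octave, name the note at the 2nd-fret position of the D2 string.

D2 is MIDI 38. Adding 2 gives 40; 40 mod 12 = 4, i.e. E.

E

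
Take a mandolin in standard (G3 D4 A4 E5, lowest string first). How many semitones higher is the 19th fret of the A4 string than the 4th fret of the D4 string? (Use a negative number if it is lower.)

22 semitones

A4 at fret 19 → E6 (MIDI 88); D4 at fret 4 → F#4 (MIDI 66).
88 − 66 = 22, so the two pitches are 22 semitones apart.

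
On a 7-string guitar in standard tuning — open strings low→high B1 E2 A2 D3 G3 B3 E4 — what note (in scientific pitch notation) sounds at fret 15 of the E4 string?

G5

The open E4 string plus 15 semitones: E–F–F#–G–…–F–F#–G.
The walk passes from B into C once, so the octave number goes from 4 to 5.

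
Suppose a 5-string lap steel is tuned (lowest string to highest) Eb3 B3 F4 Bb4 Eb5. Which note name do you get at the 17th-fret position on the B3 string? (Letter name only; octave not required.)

B3 is MIDI 59. Adding 17 gives 76; 76 mod 12 = 4, i.e. E.

E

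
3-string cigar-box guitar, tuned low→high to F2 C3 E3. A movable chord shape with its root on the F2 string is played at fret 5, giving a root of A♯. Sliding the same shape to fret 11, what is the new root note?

E

Moving from fret 5 to fret 11 shifts the root by 6 semitones.
A♯ up 6 semitones is E.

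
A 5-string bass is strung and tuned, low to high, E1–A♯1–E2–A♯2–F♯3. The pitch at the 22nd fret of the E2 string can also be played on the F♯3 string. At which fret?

Fret 22 on E2 is MIDI 40 + 22 = 62 (D4). On the F♯3 string (open MIDI 54), that pitch is 62 − 54 = fret 8.

8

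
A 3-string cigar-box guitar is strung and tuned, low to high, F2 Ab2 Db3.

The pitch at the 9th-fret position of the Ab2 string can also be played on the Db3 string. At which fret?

4

Fret 9 on Ab2 is MIDI 44 + 9 = 53 (F3). On the Db3 string (open MIDI 49), that pitch is 53 − 49 = fret 4.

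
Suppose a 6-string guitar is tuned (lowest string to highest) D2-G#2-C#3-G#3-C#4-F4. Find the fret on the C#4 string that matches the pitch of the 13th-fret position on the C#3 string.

1

Fret 13 on C#3 is MIDI 49 + 13 = 62 (D4). On the C#4 string (open MIDI 61), that pitch is 62 − 61 = fret 1.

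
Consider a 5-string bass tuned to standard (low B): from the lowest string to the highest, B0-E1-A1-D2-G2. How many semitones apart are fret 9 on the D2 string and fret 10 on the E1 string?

D2 at fret 9 → B2 (MIDI 47); E1 at fret 10 → D2 (MIDI 38).
47 − 38 = 9, so the two pitches are 9 semitones apart, with B2 the higher.

9 semitones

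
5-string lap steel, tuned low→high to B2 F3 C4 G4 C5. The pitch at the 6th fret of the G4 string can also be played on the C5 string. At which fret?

Fret 6 on G4 is MIDI 67 + 6 = 73 (D♭5). On the C5 string (open MIDI 72), that pitch is 73 − 72 = fret 1.

1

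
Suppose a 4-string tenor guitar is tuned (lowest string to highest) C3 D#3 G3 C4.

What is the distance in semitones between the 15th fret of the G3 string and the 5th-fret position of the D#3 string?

14 semitones

G3 at fret 15 → A#4 (MIDI 70); D#3 at fret 5 → G#3 (MIDI 56).
70 − 56 = 14, so the two pitches are 14 semitones apart, with A#4 the higher.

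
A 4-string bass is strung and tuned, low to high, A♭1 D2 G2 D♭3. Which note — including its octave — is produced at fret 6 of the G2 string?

D♭3

G2 is MIDI 43. Adding 6 gives 49, which is D♭3.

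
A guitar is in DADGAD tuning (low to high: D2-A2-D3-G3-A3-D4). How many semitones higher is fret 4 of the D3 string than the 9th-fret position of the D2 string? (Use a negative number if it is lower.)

D3 at fret 4 → F#3 (MIDI 54); D2 at fret 9 → B2 (MIDI 47).
54 − 47 = 7, so the two pitches are 7 semitones apart.

7 semitones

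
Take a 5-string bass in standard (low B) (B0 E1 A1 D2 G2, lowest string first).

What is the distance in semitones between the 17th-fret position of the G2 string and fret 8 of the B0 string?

G2 at fret 17 → C4 (MIDI 60); B0 at fret 8 → G1 (MIDI 31).
60 − 31 = 29, so the two pitches are 29 semitones apart, with C4 the higher.

29 semitones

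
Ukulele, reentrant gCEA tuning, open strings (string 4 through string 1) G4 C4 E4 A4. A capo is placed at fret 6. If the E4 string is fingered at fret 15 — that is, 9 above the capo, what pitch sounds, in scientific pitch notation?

G5

The capo raises the open E4 by 6 semitones to A♯4; fretting 9 more gives E4 + 6 + 9 = E4 + 15 semitones = G5.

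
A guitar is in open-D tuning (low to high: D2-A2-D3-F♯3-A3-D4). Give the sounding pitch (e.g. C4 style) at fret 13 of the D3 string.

The open D3 string plus 13 semitones: D–D#–E–F–…–C#–D–D#.
The walk passes from B into C once, so the octave number goes from 3 to 4.

D♯4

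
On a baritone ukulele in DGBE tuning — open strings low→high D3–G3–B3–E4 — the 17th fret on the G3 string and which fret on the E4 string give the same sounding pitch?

G3 at fret 17 is G3 + 17 semitones = C5.
The open E4 string is 9 semitones above the open G3, so the same pitch on the E4 string lies at fret 17 − 9 = 8.

8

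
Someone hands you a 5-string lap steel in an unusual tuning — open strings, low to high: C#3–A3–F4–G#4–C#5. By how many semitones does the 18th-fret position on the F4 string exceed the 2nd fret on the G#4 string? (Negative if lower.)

13 semitones

F4 at fret 18 → B5 (MIDI 83); G#4 at fret 2 → A#4 (MIDI 70).
83 − 70 = 13, so the two pitches are 13 semitones apart.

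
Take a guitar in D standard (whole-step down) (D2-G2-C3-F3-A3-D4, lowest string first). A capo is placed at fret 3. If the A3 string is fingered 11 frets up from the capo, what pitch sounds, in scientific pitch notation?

The capo raises the open A3 by 3 semitones to C4; fretting 11 more gives A3 + 3 + 11 = A3 + 14 semitones = B4.

B4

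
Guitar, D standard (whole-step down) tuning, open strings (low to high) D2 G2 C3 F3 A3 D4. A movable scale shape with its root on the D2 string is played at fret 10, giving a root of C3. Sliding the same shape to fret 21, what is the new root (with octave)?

B3

Moving from fret 10 to fret 21 shifts the root by 11 semitones.
C3 up 11 semitones is B3.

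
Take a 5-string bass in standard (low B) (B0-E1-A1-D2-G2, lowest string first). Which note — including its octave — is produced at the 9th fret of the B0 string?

Each fret is one semitone, so B0 + 9 = G#1.
(Equivalently spelled Ab1.)

G#1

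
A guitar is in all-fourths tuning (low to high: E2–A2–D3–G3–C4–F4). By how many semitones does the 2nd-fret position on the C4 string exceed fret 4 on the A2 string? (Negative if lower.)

C4 at fret 2 → D4 (MIDI 62); A2 at fret 4 → C#3 (MIDI 49).
62 − 49 = 13, so the two pitches are 13 semitones apart.

13 semitones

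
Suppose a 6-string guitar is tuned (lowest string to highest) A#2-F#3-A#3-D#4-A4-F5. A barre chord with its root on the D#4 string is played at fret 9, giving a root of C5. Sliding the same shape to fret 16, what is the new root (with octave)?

Moving from fret 9 to fret 16 shifts the root by 7 semitones.
C5 up 7 semitones is G5.

G5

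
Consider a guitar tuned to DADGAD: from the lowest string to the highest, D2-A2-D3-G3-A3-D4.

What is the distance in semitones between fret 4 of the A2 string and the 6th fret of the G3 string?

12 semitones

A2 at fret 4 → C♯3 (MIDI 49); G3 at fret 6 → C♯4 (MIDI 61).
49 − 61 = -12, so the two pitches are 12 semitones apart, with C♯4 the higher.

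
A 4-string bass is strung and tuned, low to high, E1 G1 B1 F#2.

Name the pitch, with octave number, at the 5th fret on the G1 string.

Each fret is one semitone, so G1 + 5 = C2.

C2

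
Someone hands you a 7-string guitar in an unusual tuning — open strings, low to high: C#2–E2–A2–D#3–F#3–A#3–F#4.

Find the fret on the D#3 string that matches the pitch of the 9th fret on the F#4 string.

F#4 at fret 9 is F#4 + 9 semitones = D#5.
The open D#3 string is 15 semitones below the open F#4, so the same pitch on the D#3 string lies at fret 9 + 15 = 24.

24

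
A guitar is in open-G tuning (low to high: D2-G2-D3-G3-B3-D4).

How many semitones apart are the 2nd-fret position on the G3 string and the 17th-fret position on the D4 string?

G3 at fret 2 → A3 (MIDI 57); D4 at fret 17 → G5 (MIDI 79).
57 − 79 = -22, so the two pitches are 22 semitones apart, with G5 the higher.

22 semitones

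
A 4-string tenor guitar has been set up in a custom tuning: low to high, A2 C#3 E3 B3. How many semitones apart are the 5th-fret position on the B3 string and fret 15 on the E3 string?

B3 at fret 5 → E4 (MIDI 64); E3 at fret 15 → G4 (MIDI 67).
64 − 67 = -3, so the two pitches are 3 semitones apart, with G4 the higher.

3 semitones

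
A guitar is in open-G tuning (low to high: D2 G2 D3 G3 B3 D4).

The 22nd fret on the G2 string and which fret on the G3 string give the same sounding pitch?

G2 at fret 22 is G2 + 22 semitones = F4.
The open G3 string is 12 semitones above the open G2, so the same pitch on the G3 string lies at fret 22 − 12 = 10.

10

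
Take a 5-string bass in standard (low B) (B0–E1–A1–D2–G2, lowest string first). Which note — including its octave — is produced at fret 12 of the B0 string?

B1

The open B0 string plus 12 semitones: B–C–C#–D–…–A–A#–B.
The walk passes from B into C once, so the octave number goes from 0 to 1.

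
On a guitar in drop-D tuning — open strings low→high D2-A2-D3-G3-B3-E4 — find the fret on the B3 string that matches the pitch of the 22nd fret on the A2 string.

8

A2 at fret 22 is A2 + 22 semitones = G4.
The open B3 string is 14 semitones above the open A2, so the same pitch on the B3 string lies at fret 22 − 14 = 8.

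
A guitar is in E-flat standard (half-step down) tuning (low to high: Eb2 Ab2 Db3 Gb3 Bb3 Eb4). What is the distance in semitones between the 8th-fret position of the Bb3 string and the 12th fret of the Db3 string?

5 semitones

Bb3 at fret 8 → Gb4 (MIDI 66); Db3 at fret 12 → Db4 (MIDI 61).
66 − 61 = 5, so the two pitches are 5 semitones apart, with Gb4 the higher.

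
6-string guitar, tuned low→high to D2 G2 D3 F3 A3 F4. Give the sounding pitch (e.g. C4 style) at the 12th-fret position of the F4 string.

F5

F4 is MIDI 65. Adding 12 gives 77, which is F5.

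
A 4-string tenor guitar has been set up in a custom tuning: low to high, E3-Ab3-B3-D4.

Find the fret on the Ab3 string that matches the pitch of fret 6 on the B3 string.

B3 at fret 6 is B3 + 6 semitones = F4.
The open Ab3 string is 3 semitones below the open B3, so the same pitch on the Ab3 string lies at fret 6 + 3 = 9.

9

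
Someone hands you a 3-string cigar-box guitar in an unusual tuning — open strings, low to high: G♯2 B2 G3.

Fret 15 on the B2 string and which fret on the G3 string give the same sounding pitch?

7

Fret 15 on B2 is MIDI 47 + 15 = 62 (D4). On the G3 string (open MIDI 55), that pitch is 62 − 55 = fret 7.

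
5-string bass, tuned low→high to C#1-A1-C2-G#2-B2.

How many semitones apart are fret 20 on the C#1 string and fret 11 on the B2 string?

13 semitones

C#1 at fret 20 → A2 (MIDI 45); B2 at fret 11 → A#3 (MIDI 58).
45 − 58 = -13, so the two pitches are 13 semitones apart, with A#3 the higher.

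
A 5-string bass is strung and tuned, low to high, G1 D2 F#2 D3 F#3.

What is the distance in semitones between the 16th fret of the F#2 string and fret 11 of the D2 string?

9 semitones

F#2 at fret 16 → A#3 (MIDI 58); D2 at fret 11 → C#3 (MIDI 49).
58 − 49 = 9, so the two pitches are 9 semitones apart, with A#3 the higher.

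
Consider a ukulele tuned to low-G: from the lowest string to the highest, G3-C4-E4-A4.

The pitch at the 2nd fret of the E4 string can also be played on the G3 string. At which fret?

11

Fret 2 on E4 is MIDI 64 + 2 = 66 (F#4). On the G3 string (open MIDI 55), that pitch is 66 − 55 = fret 11.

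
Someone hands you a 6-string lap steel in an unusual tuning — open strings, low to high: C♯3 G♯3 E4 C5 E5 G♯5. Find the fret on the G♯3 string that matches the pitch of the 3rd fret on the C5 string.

Fret 3 on C5 is MIDI 72 + 3 = 75 (D♯5). On the G♯3 string (open MIDI 56), that pitch is 75 − 56 = fret 19.

19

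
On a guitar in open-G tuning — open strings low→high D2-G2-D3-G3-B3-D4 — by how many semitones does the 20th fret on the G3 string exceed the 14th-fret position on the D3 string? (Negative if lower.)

11 semitones

G3 at fret 20 → D#5 (MIDI 75); D3 at fret 14 → E4 (MIDI 64).
75 − 64 = 11, so the two pitches are 11 semitones apart.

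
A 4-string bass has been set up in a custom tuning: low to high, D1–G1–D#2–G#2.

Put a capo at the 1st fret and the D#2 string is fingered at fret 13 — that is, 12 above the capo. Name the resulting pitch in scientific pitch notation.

E3

The capo raises the open D#2 by 1 semitone to E2; fretting 12 more gives D#2 + 1 + 12 = D#2 + 13 semitones = E3.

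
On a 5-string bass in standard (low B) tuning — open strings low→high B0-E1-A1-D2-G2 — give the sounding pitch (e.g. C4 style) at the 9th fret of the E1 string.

C♯2

The open E1 string plus 9 semitones: E–F–F#–G–G#–A–A#–B–C–C#.
The walk passes from B into C once, so the octave number goes from 1 to 2.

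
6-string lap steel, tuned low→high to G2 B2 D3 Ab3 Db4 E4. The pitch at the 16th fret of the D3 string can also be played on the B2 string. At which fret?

19

Fret 16 on D3 is MIDI 50 + 16 = 66 (Gb4). On the B2 string (open MIDI 47), that pitch is 66 − 47 = fret 19.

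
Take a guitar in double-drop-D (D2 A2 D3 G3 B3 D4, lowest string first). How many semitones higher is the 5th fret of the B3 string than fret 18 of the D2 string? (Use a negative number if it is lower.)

B3 at fret 5 → E4 (MIDI 64); D2 at fret 18 → G#3 (MIDI 56).
64 − 56 = 8, so the two pitches are 8 semitones apart.

8 semitones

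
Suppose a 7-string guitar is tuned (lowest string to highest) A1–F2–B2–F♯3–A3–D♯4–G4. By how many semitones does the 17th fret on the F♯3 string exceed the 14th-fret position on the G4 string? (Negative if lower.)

-10 semitones

F♯3 at fret 17 → B4 (MIDI 71); G4 at fret 14 → A5 (MIDI 81).
71 − 81 = -10, so the two pitches are 10 semitones apart.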